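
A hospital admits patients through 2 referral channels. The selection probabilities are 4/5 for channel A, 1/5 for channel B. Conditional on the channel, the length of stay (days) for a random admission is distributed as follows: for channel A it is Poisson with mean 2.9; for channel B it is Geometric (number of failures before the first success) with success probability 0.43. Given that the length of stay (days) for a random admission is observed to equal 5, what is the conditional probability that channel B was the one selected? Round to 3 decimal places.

Likelihoods P(X=5 | ·): A: 0.0940491; B: 0.0258728.
Posterior ∝ prior × likelihood. Numerator for B: 0.2·0.0258728 = 0.00517455.
Normalizing constant: 0.8·0.0940491 + 0.2·0.0258728 = 0.0804138.
P(B | observation) = 0.00517455 / 0.0804138 = 0.064349.

0.064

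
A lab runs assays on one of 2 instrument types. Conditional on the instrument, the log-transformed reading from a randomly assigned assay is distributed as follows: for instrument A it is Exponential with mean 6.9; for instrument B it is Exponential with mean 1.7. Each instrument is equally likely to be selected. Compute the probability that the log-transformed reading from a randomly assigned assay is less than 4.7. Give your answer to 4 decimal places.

0.7155

Conditional on each instrument, P(X < 4.7): A: 0.49397; B: 0.937005.
By total probability, P(X < 4.7) = 0.5·0.49397 + 0.5·0.937005 = 0.715488.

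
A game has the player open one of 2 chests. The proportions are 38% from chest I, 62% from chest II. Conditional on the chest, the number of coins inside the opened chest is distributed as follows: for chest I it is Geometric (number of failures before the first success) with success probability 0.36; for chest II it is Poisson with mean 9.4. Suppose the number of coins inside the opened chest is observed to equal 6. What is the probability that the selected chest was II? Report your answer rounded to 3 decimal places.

0.839

Likelihoods P(X=6 | ·): I: 0.024739; II: 0.0792623.
Posterior ∝ prior × likelihood. Numerator for II: 0.62·0.0792623 = 0.0491426.
Normalizing constant: 0.38·0.024739 + 0.62·0.0792623 = 0.0585434.
P(II | observation) = 0.0491426 / 0.0585434 = 0.839421.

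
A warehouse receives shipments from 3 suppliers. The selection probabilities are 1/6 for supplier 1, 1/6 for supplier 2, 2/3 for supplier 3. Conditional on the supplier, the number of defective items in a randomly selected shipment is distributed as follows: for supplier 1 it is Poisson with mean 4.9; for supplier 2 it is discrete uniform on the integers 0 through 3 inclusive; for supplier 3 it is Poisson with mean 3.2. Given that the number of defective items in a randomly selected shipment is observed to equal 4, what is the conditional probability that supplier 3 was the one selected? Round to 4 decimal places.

Likelihoods P(X=4 | ·): 1: 0.178867; 2: 0; 3: 0.178093.
Posterior ∝ prior × likelihood. Numerator for 3: 0.666667·0.178093 = 0.118729.
Normalizing constant: 0.166667·0.178867 + 0.166667·0 + 0.666667·0.178093 = 0.14854.
P(3 | observation) = 0.118729 / 0.14854 = 0.799305.

0.7993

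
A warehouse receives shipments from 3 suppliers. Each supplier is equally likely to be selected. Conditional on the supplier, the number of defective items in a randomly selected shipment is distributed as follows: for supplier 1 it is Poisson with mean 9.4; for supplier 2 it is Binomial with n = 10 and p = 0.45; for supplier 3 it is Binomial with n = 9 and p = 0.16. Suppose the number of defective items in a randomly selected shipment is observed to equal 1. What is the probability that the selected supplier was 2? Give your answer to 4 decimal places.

Likelihoods P(X=1 | ·): 1: 0.000777606; 2: 0.0207241; 3: 0.356941.
Posterior ∝ prior × likelihood. Numerator for 2: 0.333333·0.0207241 = 0.00690805.
Normalizing constant: 0.333333·0.000777606 + 0.333333·0.0207241 + 0.333333·0.356941 = 0.126148.
P(2 | observation) = 0.00690805 / 0.126148 = 0.0547616.

0.0548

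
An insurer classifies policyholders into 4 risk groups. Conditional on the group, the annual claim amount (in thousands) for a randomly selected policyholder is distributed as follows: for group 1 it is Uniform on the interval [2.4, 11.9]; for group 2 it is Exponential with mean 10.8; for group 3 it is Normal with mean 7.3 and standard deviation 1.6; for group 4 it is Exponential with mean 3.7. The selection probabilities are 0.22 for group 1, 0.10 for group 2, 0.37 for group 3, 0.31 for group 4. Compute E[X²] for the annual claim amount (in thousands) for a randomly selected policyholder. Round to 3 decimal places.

65.382

For each component E[X²] = Var + (mean)², giving 1: 58.6433; 2: 233.28; 3: 55.85; 4: 27.38.
Overall E[X²] = 0.22·58.6433 + 0.1·233.28 + 0.37·55.85 + 0.31·27.38 = 65.3818.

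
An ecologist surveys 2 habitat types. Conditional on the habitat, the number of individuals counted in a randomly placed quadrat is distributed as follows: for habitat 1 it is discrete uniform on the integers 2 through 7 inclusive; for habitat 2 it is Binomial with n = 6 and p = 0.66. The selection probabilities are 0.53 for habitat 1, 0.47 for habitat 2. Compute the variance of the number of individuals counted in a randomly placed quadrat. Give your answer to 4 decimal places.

Per component, 1: μ=4.5, E[X²]=23.1667; 2: μ=3.96, E[X²]=17.028.
E[X] = 0.53·4.5 + 0.47·3.96 = 4.2462.
E[X²] = 0.53·23.1667 + 0.47·17.028 = 20.2815.
Var(X) = E[X²] − (E[X])² = 20.2815 − 18.0302 = 2.25128.

2.2513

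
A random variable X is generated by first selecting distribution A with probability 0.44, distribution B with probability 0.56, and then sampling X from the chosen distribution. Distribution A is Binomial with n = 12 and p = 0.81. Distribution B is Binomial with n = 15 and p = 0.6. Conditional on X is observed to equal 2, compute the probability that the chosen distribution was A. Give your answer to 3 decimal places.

0.008

Likelihoods P(X=2 | ·): A: 2.65491e-06; B: 0.000253672.
Posterior ∝ prior × likelihood. Numerator for A: 0.44·2.65491e-06 = 1.16816e-06.
Normalizing constant: 0.44·2.65491e-06 + 0.56·0.000253672 = 0.000143224.
P(A | observation) = 1.16816e-06 / 0.000143224 = 0.00815617.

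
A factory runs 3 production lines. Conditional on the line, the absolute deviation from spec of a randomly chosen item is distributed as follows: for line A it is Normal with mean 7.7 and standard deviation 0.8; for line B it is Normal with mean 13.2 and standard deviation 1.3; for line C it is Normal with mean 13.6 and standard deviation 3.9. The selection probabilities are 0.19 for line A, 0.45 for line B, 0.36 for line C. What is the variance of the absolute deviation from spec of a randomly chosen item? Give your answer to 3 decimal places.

Per component, A: μ=7.7, E[X²]=59.93; B: μ=13.2, E[X²]=175.93; C: μ=13.6, E[X²]=200.17.
E[X] = 0.19·7.7 + 0.45·13.2 + 0.36·13.6 = 12.299.
E[X²] = 0.19·59.93 + 0.45·175.93 + 0.36·200.17 = 162.616.
Var(X) = E[X²] − (E[X])² = 162.616 − 151.265 = 11.351.

11.351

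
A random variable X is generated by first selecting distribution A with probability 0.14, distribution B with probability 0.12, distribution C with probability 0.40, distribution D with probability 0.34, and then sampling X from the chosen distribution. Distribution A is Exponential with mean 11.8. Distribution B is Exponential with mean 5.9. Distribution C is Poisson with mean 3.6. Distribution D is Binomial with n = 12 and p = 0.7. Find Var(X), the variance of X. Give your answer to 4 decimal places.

34.5105

Per component, A: μ=11.8, E[X²]=278.48; B: μ=5.9, E[X²]=69.62; C: μ=3.6, E[X²]=16.56; D: μ=8.4, E[X²]=73.08.
E[X] = 0.14·11.8 + 0.12·5.9 + 0.4·3.6 + 0.34·8.4 = 6.656.
E[X²] = 0.14·278.48 + 0.12·69.62 + 0.4·16.56 + 0.34·73.08 = 78.8128.
Var(X) = E[X²] − (E[X])² = 78.8128 − 44.3023 = 34.5105.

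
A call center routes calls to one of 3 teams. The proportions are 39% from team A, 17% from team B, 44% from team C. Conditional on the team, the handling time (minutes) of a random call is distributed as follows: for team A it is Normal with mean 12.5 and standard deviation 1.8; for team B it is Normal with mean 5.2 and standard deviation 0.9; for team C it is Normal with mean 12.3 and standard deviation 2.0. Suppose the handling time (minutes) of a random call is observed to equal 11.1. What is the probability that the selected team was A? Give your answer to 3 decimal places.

Likelihoods f(11.1 | ·): A: 0.163786; B: 2.06394e-10; C: 0.166612.
Posterior ∝ prior × likelihood. Numerator for A: 0.39·0.163786 = 0.0638766.
Normalizing constant: 0.39·0.163786 + 0.17·2.06394e-10 + 0.44·0.166612 = 0.137186.
P(A | observation) = 0.0638766 / 0.137186 = 0.46562.

0.466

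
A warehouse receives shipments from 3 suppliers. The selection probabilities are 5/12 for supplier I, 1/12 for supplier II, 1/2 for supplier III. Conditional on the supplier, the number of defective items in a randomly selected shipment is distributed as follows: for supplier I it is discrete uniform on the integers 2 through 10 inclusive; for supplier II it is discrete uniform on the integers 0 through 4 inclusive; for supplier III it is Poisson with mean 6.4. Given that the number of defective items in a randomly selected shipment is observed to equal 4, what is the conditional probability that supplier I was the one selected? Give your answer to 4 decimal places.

Likelihoods P(X=4 | ·): I: 0.111111; II: 0.2; III: 0.116151.
Posterior ∝ prior × likelihood. Numerator for I: 0.416667·0.111111 = 0.0462963.
Normalizing constant: 0.416667·0.111111 + 0.0833333·0.2 + 0.5·0.116151 = 0.121039.
P(I | observation) = 0.0462963 / 0.121039 = 0.382492.

0.3825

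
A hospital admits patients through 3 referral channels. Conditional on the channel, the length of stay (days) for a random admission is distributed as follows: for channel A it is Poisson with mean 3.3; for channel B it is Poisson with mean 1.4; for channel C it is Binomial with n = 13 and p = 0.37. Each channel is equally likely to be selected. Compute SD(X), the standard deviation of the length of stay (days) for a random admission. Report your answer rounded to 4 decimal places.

2.1268

Per component, A: μ=3.3, E[X²]=14.19; B: μ=1.4, E[X²]=3.36; C: μ=4.81, E[X²]=26.1664.
E[X] = 0.333333·3.3 + 0.333333·1.4 + 0.333333·4.81 = 3.17.
E[X²] = 0.333333·14.19 + 0.333333·3.36 + 0.333333·26.1664 = 14.5721.
Var(X) = E[X²] − (E[X])² = 14.5721 − 10.0489 = 4.52323.
SD(X) = √4.52323 = 2.12679.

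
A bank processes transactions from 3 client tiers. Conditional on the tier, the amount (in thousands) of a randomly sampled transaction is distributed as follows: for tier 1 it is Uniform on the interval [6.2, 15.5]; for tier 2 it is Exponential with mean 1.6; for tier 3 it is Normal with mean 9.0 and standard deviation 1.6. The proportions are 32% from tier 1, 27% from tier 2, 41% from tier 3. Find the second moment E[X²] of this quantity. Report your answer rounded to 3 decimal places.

For each component E[X²] = Var + (mean)², giving 1: 124.93; 2: 5.12; 3: 83.56.
Overall E[X²] = 0.32·124.93 + 0.27·5.12 + 0.41·83.56 = 75.6196.

75.620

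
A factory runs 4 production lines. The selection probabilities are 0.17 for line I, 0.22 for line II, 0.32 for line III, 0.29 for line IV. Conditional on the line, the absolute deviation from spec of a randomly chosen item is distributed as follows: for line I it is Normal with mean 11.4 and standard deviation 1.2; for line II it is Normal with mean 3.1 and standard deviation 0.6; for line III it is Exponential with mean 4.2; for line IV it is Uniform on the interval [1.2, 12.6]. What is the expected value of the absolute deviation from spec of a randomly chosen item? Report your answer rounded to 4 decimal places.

5.9650

Component means — I: 11.4; II: 3.1; III: 4.2; IV: 6.9.
E[X] = 0.17·11.4 + 0.22·3.1 + 0.32·4.2 + 0.29·6.9 = 5.965.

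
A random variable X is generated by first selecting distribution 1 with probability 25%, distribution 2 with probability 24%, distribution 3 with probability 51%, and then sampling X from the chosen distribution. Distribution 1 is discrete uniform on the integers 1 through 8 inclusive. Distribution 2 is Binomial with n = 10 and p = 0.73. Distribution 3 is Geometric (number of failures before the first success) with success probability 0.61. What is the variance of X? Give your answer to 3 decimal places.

10.121

Per component, 1: μ=4.5, E[X²]=25.5; 2: μ=7.3, E[X²]=55.261; 3: μ=0.639344, E[X²]=1.45687.
E[X] = 0.25·4.5 + 0.24·7.3 + 0.51·0.639344 = 3.20307.
E[X²] = 0.25·25.5 + 0.24·55.261 + 0.51·1.45687 = 20.3806.
Var(X) = E[X²] − (E[X])² = 20.3806 − 10.2596 = 10.121.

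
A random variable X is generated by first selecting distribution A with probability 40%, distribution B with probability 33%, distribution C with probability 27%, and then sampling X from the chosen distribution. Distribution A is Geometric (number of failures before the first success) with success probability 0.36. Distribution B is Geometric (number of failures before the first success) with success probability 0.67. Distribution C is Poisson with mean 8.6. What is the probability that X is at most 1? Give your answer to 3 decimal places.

0.531

Conditional on each component, P(X ≤ 1): A: 0.5904; B: 0.8911; C: 0.00176742.
By total probability, P(X ≤ 1) = 0.4·0.5904 + 0.33·0.8911 + 0.27·0.00176742 = 0.5307.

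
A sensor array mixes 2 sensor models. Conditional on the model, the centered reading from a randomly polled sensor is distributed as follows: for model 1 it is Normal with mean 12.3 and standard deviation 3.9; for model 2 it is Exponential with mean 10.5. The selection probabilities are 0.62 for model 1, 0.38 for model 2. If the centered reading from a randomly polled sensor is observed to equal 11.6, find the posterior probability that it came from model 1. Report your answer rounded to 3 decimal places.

0.839

Likelihoods f(11.6 | ·): 1: 0.100658; 2: 0.0315514.
Posterior ∝ prior × likelihood. Numerator for 1: 0.62·0.100658 = 0.0624082.
Normalizing constant: 0.62·0.100658 + 0.38·0.0315514 = 0.0743977.
P(1 | observation) = 0.0624082 / 0.0743977 = 0.838845.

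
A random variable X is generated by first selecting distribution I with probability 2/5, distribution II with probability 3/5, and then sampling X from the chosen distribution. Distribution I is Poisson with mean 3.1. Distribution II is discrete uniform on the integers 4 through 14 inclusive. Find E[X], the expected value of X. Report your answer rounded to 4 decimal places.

Component means — I: 3.1; II: 9.
E[X] = 0.4·3.1 + 0.6·9 = 6.64.

6.6400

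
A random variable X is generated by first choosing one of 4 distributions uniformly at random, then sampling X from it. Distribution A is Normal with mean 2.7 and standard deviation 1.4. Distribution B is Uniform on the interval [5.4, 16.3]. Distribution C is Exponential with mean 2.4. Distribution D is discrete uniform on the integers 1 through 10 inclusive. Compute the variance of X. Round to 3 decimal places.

17.967

Per component, A: μ=2.7, E[X²]=9.25; B: μ=10.85, E[X²]=127.623; C: μ=2.4, E[X²]=11.52; D: μ=5.5, E[X²]=38.5.
E[X] = 0.25·2.7 + 0.25·10.85 + 0.25·2.4 + 0.25·5.5 = 5.3625.
E[X²] = 0.25·9.25 + 0.25·127.623 + 0.25·11.52 + 0.25·38.5 = 46.7233.
Var(X) = E[X²] − (E[X])² = 46.7233 − 28.7564 = 17.9669.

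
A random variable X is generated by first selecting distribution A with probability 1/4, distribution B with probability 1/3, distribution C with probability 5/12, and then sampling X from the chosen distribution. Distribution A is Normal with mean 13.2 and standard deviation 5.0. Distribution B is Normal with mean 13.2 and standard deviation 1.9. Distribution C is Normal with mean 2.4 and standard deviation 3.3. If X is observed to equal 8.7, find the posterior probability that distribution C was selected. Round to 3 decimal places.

Likelihoods f(8.7 | ·): A: 0.053217; B: 0.0127083; C: 0.0195423.
Posterior ∝ prior × likelihood. Numerator for C: 0.416667·0.0195423 = 0.00814262.
Normalizing constant: 0.25·0.053217 + 0.333333·0.0127083 + 0.416667·0.0195423 = 0.025683.
P(C | observation) = 0.00814262 / 0.025683 = 0.317043.

0.317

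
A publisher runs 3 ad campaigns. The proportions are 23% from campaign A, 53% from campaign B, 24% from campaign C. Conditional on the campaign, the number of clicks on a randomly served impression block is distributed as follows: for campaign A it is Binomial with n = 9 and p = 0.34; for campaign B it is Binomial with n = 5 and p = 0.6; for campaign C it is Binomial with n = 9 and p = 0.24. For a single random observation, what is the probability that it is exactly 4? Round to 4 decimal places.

Conditional on each campaign, P(X = 4): A: 0.210866; B: 0.2592; C: 0.105995.
By total probability, P(X = 4) = 0.23·0.210866 + 0.53·0.2592 + 0.24·0.105995 = 0.211314.

0.2113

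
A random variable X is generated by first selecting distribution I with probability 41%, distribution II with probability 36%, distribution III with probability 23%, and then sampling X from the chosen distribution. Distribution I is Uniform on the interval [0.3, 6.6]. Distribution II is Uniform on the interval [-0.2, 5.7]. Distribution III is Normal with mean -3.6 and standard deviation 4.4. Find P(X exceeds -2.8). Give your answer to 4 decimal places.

Conditional on each component, P(X > -2.8): I: 1; II: 1; III: 0.427863.
By total probability, P(X > -2.8) = 0.41·1 + 0.36·1 + 0.23·0.427863 = 0.868408.

0.8684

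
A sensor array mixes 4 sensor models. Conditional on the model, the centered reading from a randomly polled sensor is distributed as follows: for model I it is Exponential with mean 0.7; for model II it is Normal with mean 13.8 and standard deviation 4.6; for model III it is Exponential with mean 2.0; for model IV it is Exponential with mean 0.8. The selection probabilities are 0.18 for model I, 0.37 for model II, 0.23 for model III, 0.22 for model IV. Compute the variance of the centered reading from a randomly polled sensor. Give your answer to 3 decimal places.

Per component, I: μ=0.7, E[X²]=0.98; II: μ=13.8, E[X²]=211.6; III: μ=2, E[X²]=8; IV: μ=0.8, E[X²]=1.28.
E[X] = 0.18·0.7 + 0.37·13.8 + 0.23·2 + 0.22·0.8 = 5.868.
E[X²] = 0.18·0.98 + 0.37·211.6 + 0.23·8 + 0.22·1.28 = 80.59.
Var(X) = E[X²] − (E[X])² = 80.59 − 34.4334 = 46.1566.

46.157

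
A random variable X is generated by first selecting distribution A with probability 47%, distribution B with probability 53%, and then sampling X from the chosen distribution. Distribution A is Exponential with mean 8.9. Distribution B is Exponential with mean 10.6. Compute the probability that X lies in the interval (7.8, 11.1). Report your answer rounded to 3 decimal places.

Conditional on each component, P(7.8 < X < 11.1): A: 0.128966; B: 0.128169.
By total probability, P(7.8 < X < 11.1) = 0.47·0.128966 + 0.53·0.128169 = 0.128544.

0.129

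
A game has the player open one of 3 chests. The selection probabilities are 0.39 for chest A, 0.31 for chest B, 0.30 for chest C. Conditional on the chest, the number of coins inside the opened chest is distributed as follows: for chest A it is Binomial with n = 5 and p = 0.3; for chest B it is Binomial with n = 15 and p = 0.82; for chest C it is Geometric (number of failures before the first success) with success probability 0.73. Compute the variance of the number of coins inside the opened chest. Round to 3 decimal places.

Per component, A: μ=1.5, E[X²]=3.3; B: μ=12.3, E[X²]=153.504; C: μ=0.369863, E[X²]=0.64346.
E[X] = 0.39·1.5 + 0.31·12.3 + 0.3·0.369863 = 4.50896.
E[X²] = 0.39·3.3 + 0.31·153.504 + 0.3·0.64346 = 49.0663.
Var(X) = E[X²] − (E[X])² = 49.0663 − 20.3307 = 28.7356.

28.736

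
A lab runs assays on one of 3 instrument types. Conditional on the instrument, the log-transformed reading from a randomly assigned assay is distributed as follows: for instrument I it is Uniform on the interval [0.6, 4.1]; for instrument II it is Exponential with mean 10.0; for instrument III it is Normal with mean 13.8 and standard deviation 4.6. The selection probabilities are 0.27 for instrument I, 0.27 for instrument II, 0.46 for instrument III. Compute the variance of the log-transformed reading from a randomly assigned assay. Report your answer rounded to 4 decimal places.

59.3519

Per component, I: μ=2.35, E[X²]=6.54333; II: μ=10, E[X²]=200; III: μ=13.8, E[X²]=211.6.
E[X] = 0.27·2.35 + 0.27·10 + 0.46·13.8 = 9.6825.
E[X²] = 0.27·6.54333 + 0.27·200 + 0.46·211.6 = 153.103.
Var(X) = E[X²] − (E[X])² = 153.103 − 93.7508 = 59.3519.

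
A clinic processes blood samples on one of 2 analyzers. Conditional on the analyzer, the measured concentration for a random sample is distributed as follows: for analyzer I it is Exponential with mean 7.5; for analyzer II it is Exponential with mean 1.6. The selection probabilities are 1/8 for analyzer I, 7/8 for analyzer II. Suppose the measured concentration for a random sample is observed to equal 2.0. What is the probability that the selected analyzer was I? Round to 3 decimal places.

0.075

Likelihoods f(2.0 | ·): I: 0.102124; II: 0.179065.
Posterior ∝ prior × likelihood. Numerator for I: 0.125·0.102124 = 0.0127655.
Normalizing constant: 0.125·0.102124 + 0.875·0.179065 = 0.169448.
P(I | observation) = 0.0127655 / 0.169448 = 0.0753357.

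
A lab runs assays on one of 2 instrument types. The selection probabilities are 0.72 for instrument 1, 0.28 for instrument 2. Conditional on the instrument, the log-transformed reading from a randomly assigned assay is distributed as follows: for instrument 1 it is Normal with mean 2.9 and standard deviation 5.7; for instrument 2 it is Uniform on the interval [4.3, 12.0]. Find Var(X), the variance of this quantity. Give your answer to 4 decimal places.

30.3328

Per component, 1: μ=2.9, E[X²]=40.9; 2: μ=8.15, E[X²]=71.3633.
E[X] = 0.72·2.9 + 0.28·8.15 = 4.37.
E[X²] = 0.72·40.9 + 0.28·71.3633 = 49.4297.
Var(X) = E[X²] − (E[X])² = 49.4297 − 19.0969 = 30.3328.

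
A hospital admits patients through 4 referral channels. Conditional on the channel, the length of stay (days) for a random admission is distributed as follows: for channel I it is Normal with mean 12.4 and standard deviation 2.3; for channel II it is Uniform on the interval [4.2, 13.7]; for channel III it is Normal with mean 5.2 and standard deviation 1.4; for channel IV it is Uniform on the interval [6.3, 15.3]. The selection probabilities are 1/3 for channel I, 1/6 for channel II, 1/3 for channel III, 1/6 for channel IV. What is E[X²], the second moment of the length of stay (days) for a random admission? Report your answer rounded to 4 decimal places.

97.8522

For each component E[X²] = Var + (mean)², giving I: 159.05; II: 87.6233; III: 29; IV: 123.39.
Overall E[X²] = 0.333333·159.05 + 0.166667·87.6233 + 0.333333·29 + 0.166667·123.39 = 97.8522.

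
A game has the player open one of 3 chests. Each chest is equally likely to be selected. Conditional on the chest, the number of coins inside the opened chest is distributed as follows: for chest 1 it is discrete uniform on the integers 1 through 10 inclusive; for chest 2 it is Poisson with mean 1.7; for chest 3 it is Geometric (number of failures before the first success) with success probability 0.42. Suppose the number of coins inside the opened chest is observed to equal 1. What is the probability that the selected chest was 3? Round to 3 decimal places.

Likelihoods P(X=1 | ·): 1: 0.1; 2: 0.310562; 3: 0.2436.
Posterior ∝ prior × likelihood. Numerator for 3: 0.333333·0.2436 = 0.0812.
Normalizing constant: 0.333333·0.1 + 0.333333·0.310562 + 0.333333·0.2436 = 0.218054.
P(3 | observation) = 0.0812 / 0.218054 = 0.372385.

0.372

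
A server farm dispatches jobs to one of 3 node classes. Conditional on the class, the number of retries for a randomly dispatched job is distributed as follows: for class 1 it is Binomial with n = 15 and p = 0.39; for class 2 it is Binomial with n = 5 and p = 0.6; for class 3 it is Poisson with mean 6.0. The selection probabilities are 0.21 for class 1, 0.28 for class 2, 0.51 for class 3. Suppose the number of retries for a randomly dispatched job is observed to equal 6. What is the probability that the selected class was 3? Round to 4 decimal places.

Likelihoods P(X=6 | ·): 1: 0.205949; 2: 0; 3: 0.160623.
Posterior ∝ prior × likelihood. Numerator for 3: 0.51·0.160623 = 0.0819178.
Normalizing constant: 0.21·0.205949 + 0.28·0 + 0.51·0.160623 = 0.125167.
P(3 | observation) = 0.0819178 / 0.125167 = 0.654467.

0.6545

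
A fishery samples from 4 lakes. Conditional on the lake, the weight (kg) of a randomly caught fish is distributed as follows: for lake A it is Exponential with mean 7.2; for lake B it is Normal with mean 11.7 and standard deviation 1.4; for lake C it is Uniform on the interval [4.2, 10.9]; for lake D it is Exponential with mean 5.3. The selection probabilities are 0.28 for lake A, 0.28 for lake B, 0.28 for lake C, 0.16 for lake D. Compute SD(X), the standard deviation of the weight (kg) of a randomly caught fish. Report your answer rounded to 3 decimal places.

Per component, A: μ=7.2, E[X²]=103.68; B: μ=11.7, E[X²]=138.85; C: μ=7.55, E[X²]=60.7433; D: μ=5.3, E[X²]=56.18.
E[X] = 0.28·7.2 + 0.28·11.7 + 0.28·7.55 + 0.16·5.3 = 8.254.
E[X²] = 0.28·103.68 + 0.28·138.85 + 0.28·60.7433 + 0.16·56.18 = 93.9053.
Var(X) = E[X²] − (E[X])² = 93.9053 − 68.1285 = 25.7768.
SD(X) = √25.7768 = 5.07709.

5.077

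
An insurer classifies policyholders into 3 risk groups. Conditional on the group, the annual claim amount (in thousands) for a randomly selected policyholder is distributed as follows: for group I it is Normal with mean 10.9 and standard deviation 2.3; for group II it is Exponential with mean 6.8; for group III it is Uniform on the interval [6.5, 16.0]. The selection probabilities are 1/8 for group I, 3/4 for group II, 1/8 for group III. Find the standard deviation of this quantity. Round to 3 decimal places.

6.302

Per component, I: μ=10.9, E[X²]=124.1; II: μ=6.8, E[X²]=92.48; III: μ=11.25, E[X²]=134.083.
E[X] = 0.125·10.9 + 0.75·6.8 + 0.125·11.25 = 7.86875.
E[X²] = 0.125·124.1 + 0.75·92.48 + 0.125·134.083 = 101.633.
Var(X) = E[X²] − (E[X])² = 101.633 − 61.9172 = 39.7157.
SD(X) = √39.7157 = 6.30204.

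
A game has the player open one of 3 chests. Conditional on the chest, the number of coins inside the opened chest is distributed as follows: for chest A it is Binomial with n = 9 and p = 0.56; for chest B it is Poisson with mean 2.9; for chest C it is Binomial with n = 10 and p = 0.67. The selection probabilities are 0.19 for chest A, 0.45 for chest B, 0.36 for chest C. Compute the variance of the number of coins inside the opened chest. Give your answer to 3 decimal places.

Per component, A: μ=5.04, E[X²]=27.6192; B: μ=2.9, E[X²]=11.31; C: μ=6.7, E[X²]=47.101.
E[X] = 0.19·5.04 + 0.45·2.9 + 0.36·6.7 = 4.6746.
E[X²] = 0.19·27.6192 + 0.45·11.31 + 0.36·47.101 = 27.2935.
Var(X) = E[X²] − (E[X])² = 27.2935 − 21.8519 = 5.44162.

5.442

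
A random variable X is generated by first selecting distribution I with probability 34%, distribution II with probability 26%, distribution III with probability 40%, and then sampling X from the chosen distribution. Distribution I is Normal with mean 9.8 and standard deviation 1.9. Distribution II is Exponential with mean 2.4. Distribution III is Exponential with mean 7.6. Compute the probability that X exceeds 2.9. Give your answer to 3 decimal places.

0.691

Conditional on each component, P(X > 2.9): I: 0.999859; II: 0.298695; III: 0.682782.
By total probability, P(X > 2.9) = 0.34·0.999859 + 0.26·0.298695 + 0.4·0.682782 = 0.690726.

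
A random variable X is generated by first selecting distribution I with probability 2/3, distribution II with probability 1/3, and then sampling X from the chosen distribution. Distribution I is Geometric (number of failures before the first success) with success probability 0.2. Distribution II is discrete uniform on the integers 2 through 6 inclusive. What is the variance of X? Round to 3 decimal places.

14.000

Per component, I: μ=4, E[X²]=36; II: μ=4, E[X²]=18.
E[X] = 0.666667·4 + 0.333333·4 = 4.
E[X²] = 0.666667·36 + 0.333333·18 = 30.
Var(X) = E[X²] − (E[X])² = 30 − 16 = 14.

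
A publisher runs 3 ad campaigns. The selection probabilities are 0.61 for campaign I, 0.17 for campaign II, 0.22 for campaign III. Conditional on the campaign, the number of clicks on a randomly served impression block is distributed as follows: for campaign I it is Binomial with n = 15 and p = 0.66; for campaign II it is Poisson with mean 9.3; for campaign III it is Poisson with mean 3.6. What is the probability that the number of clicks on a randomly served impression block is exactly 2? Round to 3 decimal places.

Conditional on each campaign, P(X = 2): I: 3.7111e-05; II: 0.00395364; III: 0.177058.
By total probability, P(X = 2) = 0.61·3.7111e-05 + 0.17·0.00395364 + 0.22·0.177058 = 0.0396475.

0.040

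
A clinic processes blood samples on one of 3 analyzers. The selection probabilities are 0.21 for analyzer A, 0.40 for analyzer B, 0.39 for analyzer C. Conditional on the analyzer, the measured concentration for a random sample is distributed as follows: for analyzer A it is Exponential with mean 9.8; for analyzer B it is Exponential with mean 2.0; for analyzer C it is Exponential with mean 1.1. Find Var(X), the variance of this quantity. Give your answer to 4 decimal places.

33.6762

Per component, A: μ=9.8, E[X²]=192.08; B: μ=2, E[X²]=8; C: μ=1.1, E[X²]=2.42.
E[X] = 0.21·9.8 + 0.4·2 + 0.39·1.1 = 3.287.
E[X²] = 0.21·192.08 + 0.4·8 + 0.39·2.42 = 44.4806.
Var(X) = E[X²] − (E[X])² = 44.4806 − 10.8044 = 33.6762.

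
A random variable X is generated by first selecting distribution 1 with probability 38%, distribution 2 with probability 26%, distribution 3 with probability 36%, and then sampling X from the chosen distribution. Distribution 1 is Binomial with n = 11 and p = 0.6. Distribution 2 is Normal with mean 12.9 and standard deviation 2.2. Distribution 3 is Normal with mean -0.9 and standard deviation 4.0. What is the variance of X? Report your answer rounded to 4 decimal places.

37.4632

Per component, 1: μ=6.6, E[X²]=46.2; 2: μ=12.9, E[X²]=171.25; 3: μ=-0.9, E[X²]=16.81.
E[X] = 0.38·6.6 + 0.26·12.9 + 0.36·-0.9 = 5.538.
E[X²] = 0.38·46.2 + 0.26·171.25 + 0.36·16.81 = 68.1326.
Var(X) = E[X²] − (E[X])² = 68.1326 − 30.6694 = 37.4632.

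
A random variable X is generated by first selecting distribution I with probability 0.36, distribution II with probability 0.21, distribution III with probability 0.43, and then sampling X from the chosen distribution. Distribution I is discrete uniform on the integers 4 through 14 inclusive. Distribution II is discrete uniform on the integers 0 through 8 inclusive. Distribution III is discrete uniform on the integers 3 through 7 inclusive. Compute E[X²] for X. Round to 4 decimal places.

49.1300

For each component E[X²] = Var + (mean)², giving I: 91; II: 22.6667; III: 27.
Overall E[X²] = 0.36·91 + 0.21·22.6667 + 0.43·27 = 49.13.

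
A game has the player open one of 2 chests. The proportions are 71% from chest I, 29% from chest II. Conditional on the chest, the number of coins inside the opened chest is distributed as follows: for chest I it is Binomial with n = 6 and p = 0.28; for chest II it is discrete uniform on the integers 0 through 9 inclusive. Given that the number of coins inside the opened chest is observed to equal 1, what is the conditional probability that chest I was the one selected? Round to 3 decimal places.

Likelihoods P(X=1 | ·): I: 0.325066; II: 0.1.
Posterior ∝ prior × likelihood. Numerator for I: 0.71·0.325066 = 0.230797.
Normalizing constant: 0.71·0.325066 + 0.29·0.1 = 0.259797.
P(I | observation) = 0.230797 / 0.259797 = 0.888374.

0.888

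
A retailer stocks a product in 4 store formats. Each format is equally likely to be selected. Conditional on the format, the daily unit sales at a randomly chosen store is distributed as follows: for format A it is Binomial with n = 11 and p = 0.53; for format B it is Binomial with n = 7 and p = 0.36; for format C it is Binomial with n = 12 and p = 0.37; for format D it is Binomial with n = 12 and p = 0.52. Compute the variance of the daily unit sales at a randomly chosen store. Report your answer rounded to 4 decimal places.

Per component, A: μ=5.83, E[X²]=36.729; B: μ=2.52, E[X²]=7.9632; C: μ=4.44, E[X²]=22.5108; D: μ=6.24, E[X²]=41.9328.
E[X] = 0.25·5.83 + 0.25·2.52 + 0.25·4.44 + 0.25·6.24 = 4.7575.
E[X²] = 0.25·36.729 + 0.25·7.9632 + 0.25·22.5108 + 0.25·41.9328 = 27.2839.
Var(X) = E[X²] − (E[X])² = 27.2839 − 22.6338 = 4.65014.

4.6501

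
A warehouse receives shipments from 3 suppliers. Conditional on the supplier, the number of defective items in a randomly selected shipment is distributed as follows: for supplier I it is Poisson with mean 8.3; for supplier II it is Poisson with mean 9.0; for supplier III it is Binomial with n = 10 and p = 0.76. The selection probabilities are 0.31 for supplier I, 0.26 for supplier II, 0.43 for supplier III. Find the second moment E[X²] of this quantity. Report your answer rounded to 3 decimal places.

72.950

For each component E[X²] = Var + (mean)², giving I: 77.19; II: 90; III: 59.584.
Overall E[X²] = 0.31·77.19 + 0.26·90 + 0.43·59.584 = 72.95.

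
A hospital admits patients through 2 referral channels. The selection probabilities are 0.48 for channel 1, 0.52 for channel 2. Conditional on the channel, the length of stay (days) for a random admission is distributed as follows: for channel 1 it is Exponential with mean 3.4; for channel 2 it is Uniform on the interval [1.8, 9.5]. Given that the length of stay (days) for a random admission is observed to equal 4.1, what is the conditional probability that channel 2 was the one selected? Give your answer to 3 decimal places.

Likelihoods f(4.1 | ·): 1: 0.088067; 2: 0.12987.
Posterior ∝ prior × likelihood. Numerator for 2: 0.52·0.12987 = 0.0675325.
Normalizing constant: 0.48·0.088067 + 0.52·0.12987 = 0.109805.
P(2 | observation) = 0.0675325 / 0.109805 = 0.615024.

0.615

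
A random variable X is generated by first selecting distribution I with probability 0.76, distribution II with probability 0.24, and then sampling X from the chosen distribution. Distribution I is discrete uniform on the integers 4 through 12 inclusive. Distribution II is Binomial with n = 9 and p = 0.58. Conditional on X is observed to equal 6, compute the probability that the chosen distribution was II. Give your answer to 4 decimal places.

Likelihoods P(X=6 | ·): I: 0.111111; II: 0.236916.
Posterior ∝ prior × likelihood. Numerator for II: 0.24·0.236916 = 0.0568599.
Normalizing constant: 0.76·0.111111 + 0.24·0.236916 = 0.141304.
P(II | observation) = 0.0568599 / 0.141304 = 0.402393.

0.4024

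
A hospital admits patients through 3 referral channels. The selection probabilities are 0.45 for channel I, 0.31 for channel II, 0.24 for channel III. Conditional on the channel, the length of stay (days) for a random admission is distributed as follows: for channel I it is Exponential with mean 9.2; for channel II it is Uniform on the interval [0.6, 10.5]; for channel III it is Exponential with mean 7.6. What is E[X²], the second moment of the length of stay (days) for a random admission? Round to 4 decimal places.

For each component E[X²] = Var + (mean)², giving I: 169.28; II: 38.97; III: 115.52.
Overall E[X²] = 0.45·169.28 + 0.31·38.97 + 0.24·115.52 = 115.981.

115.9815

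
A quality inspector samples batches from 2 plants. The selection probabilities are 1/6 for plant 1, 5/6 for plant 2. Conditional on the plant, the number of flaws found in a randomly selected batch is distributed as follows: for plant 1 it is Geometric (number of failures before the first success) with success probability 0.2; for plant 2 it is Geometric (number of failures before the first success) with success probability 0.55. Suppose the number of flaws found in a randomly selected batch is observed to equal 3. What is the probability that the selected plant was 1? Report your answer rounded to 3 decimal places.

0.290

Likelihoods P(X=3 | ·): 1: 0.1024; 2: 0.0501187.
Posterior ∝ prior × likelihood. Numerator for 1: 0.166667·0.1024 = 0.0170667.
Normalizing constant: 0.166667·0.1024 + 0.833333·0.0501187 = 0.0588323.
P(1 | observation) = 0.0170667 / 0.0588323 = 0.29009.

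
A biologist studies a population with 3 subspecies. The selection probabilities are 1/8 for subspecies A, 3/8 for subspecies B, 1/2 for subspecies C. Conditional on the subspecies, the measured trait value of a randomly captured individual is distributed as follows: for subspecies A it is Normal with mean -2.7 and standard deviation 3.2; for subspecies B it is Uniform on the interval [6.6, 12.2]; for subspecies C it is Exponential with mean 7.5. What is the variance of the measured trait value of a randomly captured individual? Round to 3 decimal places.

44.427

Per component, A: μ=-2.7, E[X²]=17.53; B: μ=9.4, E[X²]=90.9733; C: μ=7.5, E[X²]=112.5.
E[X] = 0.125·-2.7 + 0.375·9.4 + 0.5·7.5 = 6.9375.
E[X²] = 0.125·17.53 + 0.375·90.9733 + 0.5·112.5 = 92.5562.
Var(X) = E[X²] − (E[X])² = 92.5562 − 48.1289 = 44.4273.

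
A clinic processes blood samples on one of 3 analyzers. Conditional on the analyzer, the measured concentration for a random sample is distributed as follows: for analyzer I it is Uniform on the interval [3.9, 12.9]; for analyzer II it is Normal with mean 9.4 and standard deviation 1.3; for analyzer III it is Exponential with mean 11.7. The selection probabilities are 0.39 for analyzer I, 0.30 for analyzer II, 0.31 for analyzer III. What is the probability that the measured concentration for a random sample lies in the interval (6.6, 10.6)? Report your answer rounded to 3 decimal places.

0.466

Conditional on each analyzer, P(6.6 < X < 10.6): I: 0.444444; II: 0.80639; III: 0.164726.
By total probability, P(6.6 < X < 10.6) = 0.39·0.444444 + 0.3·0.80639 + 0.31·0.164726 = 0.466315.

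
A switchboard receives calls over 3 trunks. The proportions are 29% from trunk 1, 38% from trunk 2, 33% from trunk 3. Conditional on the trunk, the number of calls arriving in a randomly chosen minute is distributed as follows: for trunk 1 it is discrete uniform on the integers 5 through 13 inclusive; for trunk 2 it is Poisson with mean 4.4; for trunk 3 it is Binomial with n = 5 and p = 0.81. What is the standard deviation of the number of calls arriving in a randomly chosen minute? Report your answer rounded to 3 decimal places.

2.924

Per component, 1: μ=9, E[X²]=87.6667; 2: μ=4.4, E[X²]=23.76; 3: μ=4.05, E[X²]=17.172.
E[X] = 0.29·9 + 0.38·4.4 + 0.33·4.05 = 5.6185.
E[X²] = 0.29·87.6667 + 0.38·23.76 + 0.33·17.172 = 40.1189.
Var(X) = E[X²] − (E[X])² = 40.1189 − 31.5675 = 8.55135.
SD(X) = √8.55135 = 2.92427.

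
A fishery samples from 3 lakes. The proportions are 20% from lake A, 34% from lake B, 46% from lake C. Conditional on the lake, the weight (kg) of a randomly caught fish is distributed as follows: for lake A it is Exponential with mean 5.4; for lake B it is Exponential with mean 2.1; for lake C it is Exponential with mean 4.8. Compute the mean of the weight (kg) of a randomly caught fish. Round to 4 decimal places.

4.0020

Component means — A: 5.4; B: 2.1; C: 4.8.
E[X] = 0.2·5.4 + 0.34·2.1 + 0.46·4.8 = 4.002.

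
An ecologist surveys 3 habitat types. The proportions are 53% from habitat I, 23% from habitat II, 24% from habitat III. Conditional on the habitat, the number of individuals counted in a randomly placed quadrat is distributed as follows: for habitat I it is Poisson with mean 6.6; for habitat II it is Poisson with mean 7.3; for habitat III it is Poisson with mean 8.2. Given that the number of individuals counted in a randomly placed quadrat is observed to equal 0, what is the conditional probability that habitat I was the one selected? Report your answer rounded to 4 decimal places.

0.7652

Likelihoods P(X=0 | ·): I: 0.00136037; II: 0.000675539; III: 0.000274654.
Posterior ∝ prior × likelihood. Numerator for I: 0.53·0.00136037 = 0.000720995.
Normalizing constant: 0.53·0.00136037 + 0.23·0.000675539 + 0.24·0.000274654 = 0.000942286.
P(I | observation) = 0.000720995 / 0.000942286 = 0.765155.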